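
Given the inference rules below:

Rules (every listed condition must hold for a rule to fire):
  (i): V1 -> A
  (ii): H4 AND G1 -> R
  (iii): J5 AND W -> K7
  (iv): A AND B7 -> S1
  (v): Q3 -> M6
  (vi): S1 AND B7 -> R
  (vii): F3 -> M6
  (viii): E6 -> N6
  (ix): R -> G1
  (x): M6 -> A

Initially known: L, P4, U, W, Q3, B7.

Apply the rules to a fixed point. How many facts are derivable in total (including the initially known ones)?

11

[1] (v) [Q3 -> M6]. ⇒ new: M6.
[2] (x) [M6 -> A]. ⇒ new: A.
[3] (iv) [A AND B7 -> S1]. ⇒ new: S1.
[4] (vi) [S1 AND B7 -> R]. ⇒ new: R.
[5] (ix) [R -> G1]. ⇒ new: G1.
Closure: {A, B7, G1, L, M6, P4, Q3, R, S1, U, W} — 11 facts.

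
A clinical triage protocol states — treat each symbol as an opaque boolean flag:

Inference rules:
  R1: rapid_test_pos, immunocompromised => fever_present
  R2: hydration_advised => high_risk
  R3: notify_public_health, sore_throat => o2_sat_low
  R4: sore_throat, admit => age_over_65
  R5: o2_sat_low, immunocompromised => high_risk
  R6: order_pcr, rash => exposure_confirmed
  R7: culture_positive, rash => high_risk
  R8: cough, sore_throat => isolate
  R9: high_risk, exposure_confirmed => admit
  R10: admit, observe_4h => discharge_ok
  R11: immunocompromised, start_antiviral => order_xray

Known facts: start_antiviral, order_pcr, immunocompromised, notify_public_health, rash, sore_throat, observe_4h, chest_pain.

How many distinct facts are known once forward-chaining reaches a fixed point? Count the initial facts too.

15

Round 1 — R3, R6, R11, derive o2_sat_low, exposure_confirmed, order_xray.
Round 2 — R5, derive high_risk.
Round 3 — R9, derive admit.
Round 4 — R4, R10, derive age_over_65, discharge_ok.
Closure: {admit, age_over_65, chest_pain, discharge_ok, exposure_confirmed, high_risk, immunocompromised, notify_public_health, o2_sat_low, observe_4h, order_pcr, order_xray, rash, sore_throat, start_antiviral} — 15 facts.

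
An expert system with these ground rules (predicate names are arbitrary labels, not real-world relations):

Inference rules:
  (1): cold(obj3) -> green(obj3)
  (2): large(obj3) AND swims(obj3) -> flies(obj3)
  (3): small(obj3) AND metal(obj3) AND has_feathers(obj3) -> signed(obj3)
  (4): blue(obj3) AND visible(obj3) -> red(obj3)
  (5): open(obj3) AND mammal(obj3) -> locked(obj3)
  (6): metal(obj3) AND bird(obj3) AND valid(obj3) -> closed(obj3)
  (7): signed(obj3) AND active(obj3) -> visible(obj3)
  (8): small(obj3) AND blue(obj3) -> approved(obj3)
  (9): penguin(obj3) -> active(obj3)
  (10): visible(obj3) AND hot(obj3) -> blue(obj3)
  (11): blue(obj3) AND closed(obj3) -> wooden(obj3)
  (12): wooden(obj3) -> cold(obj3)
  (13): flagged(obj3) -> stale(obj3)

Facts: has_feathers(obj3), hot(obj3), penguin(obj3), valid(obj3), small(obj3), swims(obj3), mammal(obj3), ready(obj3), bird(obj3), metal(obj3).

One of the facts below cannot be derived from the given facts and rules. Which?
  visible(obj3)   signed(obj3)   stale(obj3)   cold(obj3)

stale(obj3)

Round 1 fires (3), (6), (9), giving signed(obj3), closed(obj3), active(obj3).
Round 2 fires (7), giving visible(obj3).
Round 3 fires (10), giving blue(obj3).
Round 4 fires (4), (8), (11), giving red(obj3), approved(obj3), wooden(obj3).
Round 5 fires (12), giving cold(obj3).
Round 6 fires (1), giving green(obj3).
Derived: cold(obj3) (round 5), visible(obj3) (round 2), signed(obj3) (round 1). stale(obj3) never appears in any round.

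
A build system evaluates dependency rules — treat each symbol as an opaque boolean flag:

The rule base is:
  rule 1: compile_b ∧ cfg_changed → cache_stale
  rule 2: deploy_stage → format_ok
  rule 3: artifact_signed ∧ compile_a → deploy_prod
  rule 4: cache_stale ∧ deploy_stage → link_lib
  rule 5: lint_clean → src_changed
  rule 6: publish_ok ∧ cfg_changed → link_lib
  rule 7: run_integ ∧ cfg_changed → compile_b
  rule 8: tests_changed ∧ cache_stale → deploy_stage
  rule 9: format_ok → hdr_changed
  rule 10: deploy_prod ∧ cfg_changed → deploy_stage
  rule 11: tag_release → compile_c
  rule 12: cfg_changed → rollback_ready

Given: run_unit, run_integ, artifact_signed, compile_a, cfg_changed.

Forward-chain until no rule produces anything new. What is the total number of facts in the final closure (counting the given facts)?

13

Round 1 fires rule 3, rule 7, rule 12, giving deploy_prod, compile_b, rollback_ready.
Round 2 fires rule 1, rule 10, giving cache_stale, deploy_stage.
Round 3 fires rule 2, rule 4, giving format_ok, link_lib.
Round 4 fires rule 9, giving hdr_changed.
Closure: {artifact_signed, cache_stale, cfg_changed, compile_a, compile_b, deploy_prod, deploy_stage, format_ok, hdr_changed, link_lib, rollback_ready, run_integ, run_unit} — 13 facts.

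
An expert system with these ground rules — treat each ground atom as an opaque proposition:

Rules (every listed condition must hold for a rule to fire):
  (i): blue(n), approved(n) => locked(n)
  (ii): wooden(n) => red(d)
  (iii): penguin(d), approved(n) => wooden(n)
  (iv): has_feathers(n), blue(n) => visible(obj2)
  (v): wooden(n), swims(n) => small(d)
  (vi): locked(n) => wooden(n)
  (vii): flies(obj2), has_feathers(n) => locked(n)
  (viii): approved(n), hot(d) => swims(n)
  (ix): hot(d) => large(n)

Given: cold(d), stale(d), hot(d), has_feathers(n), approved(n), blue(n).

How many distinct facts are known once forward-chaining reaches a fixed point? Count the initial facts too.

13

[1] (i) [blue(n), approved(n) => locked(n)]; (iv) [has_feathers(n), blue(n) => visible(obj2)]; (viii) [approved(n), hot(d) => swims(n)]; (ix) [hot(d) => large(n)]. ⇒ new: locked(n), visible(obj2), swims(n), large(n).
[2] (vi) [locked(n) => wooden(n)]. ⇒ new: wooden(n).
[3] (ii) [wooden(n) => red(d)]; (v) [wooden(n), swims(n) => small(d)]. ⇒ new: red(d), small(d).
Closure: {approved(n), blue(n), cold(d), has_feathers(n), hot(d), large(n), locked(n), red(d), small(d), stale(d), swims(n), visible(obj2), wooden(n)} — 13 facts.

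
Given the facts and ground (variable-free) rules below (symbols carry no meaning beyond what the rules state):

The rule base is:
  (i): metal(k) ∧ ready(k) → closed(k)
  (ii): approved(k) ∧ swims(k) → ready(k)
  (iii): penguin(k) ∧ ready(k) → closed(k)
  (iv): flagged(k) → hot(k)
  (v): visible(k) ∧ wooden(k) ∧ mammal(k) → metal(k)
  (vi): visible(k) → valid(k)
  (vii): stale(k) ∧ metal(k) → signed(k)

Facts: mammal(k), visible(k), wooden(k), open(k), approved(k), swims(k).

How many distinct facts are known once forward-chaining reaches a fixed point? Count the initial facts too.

Round 1: (ii) [approved(k) ∧ swims(k) → ready(k)]; (v) [visible(k) ∧ wooden(k) ∧ mammal(k) → metal(k)]; (vi) [visible(k) → valid(k)]. Adds ready(k), metal(k), valid(k).
Round 2: (i) [metal(k) ∧ ready(k) → closed(k)]. Adds closed(k).
Closure: {approved(k), closed(k), mammal(k), metal(k), open(k), ready(k), swims(k), valid(k), visible(k), wooden(k)} — 10 facts.

10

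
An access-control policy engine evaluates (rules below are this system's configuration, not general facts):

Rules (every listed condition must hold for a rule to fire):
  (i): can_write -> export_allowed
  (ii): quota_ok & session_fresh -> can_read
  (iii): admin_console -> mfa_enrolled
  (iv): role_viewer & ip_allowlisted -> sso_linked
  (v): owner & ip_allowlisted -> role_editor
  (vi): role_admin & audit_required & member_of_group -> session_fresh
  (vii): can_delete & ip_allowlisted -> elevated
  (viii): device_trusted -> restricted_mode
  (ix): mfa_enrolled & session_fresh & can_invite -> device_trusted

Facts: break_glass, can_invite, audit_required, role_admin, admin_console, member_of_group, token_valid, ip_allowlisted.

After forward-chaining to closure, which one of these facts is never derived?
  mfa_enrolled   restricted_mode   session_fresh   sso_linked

Round 1: (iii) [admin_console -> mfa_enrolled]; (vi) [role_admin & audit_required & member_of_group -> session_fresh]. New: mfa_enrolled, session_fresh.
Round 2: (ix) [mfa_enrolled & session_fresh & can_invite -> device_trusted]. New: device_trusted.
Round 3: (viii) [device_trusted -> restricted_mode]. New: restricted_mode.
Derived: restricted_mode (round 3), session_fresh (round 1), mfa_enrolled (round 1). sso_linked never appears in any round.

sso_linked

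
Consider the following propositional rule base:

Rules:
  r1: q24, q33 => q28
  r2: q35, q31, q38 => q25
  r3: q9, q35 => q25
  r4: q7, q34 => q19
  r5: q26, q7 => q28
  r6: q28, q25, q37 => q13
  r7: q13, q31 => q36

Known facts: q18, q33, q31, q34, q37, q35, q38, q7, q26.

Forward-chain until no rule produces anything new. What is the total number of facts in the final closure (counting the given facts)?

14

[1] r2 [q35, q31, q38 => q25]; r4 [q7, q34 => q19]; r5 [q26, q7 => q28]. ⇒ new: q25, q19, q28.
[2] r6 [q28, q25, q37 => q13]. ⇒ new: q13.
[3] r7 [q13, q31 => q36]. ⇒ new: q36.
Closure: {q13, q18, q19, q25, q26, q28, q31, q33, q34, q35, q36, q37, q38, q7} — 14 facts.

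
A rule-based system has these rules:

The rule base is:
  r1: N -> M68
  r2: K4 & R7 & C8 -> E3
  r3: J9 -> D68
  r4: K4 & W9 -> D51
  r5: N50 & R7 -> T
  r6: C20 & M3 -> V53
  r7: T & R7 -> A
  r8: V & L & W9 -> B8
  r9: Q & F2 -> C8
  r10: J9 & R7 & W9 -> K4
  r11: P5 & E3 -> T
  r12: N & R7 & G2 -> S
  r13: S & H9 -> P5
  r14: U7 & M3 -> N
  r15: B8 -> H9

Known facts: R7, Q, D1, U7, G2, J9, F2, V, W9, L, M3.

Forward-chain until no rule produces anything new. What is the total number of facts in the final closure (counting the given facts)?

Round 1 fires r3, r8, r9, r10, r14, giving D68, B8, C8, K4, N.
Round 2 fires r1, r2, r4, r12, r15, giving M68, E3, D51, S, H9.
Round 3 fires r13, giving P5.
Round 4 fires r11, giving T.
Round 5 fires r7, giving A.
Closure: {A, B8, C8, D1, D51, D68, E3, F2, G2, H9, J9, K4, L, M3, M68, N, P5, Q, R7, S, T, U7, V, W9} — 24 facts.

24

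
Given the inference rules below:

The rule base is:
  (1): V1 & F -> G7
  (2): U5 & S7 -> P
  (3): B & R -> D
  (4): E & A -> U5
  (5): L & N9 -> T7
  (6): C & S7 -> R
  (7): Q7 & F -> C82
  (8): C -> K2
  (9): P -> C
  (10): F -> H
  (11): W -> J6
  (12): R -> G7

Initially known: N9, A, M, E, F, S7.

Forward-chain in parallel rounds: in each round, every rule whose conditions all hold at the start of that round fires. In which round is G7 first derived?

Round 1 fires (4), (10), giving U5, H.
Round 2 fires (2), giving P.
Round 3 fires (9), giving C.
Round 4 fires (6), (8), giving R, K2.
Round 5 fires (12), giving G7.
G7 first appears in round 5.

5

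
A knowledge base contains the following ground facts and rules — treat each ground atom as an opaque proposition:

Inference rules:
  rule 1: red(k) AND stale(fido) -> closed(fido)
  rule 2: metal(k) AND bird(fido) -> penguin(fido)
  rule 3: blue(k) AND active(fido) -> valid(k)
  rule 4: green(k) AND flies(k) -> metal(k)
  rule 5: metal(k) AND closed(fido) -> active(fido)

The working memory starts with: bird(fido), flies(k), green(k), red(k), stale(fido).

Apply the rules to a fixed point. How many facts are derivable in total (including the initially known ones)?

Round 1 — rule 1, rule 4, derive closed(fido), metal(k).
Round 2 — rule 2, rule 5, derive penguin(fido), active(fido).
Closure: {active(fido), bird(fido), closed(fido), flies(k), green(k), metal(k), penguin(fido), red(k), stale(fido)} — 9 facts.

9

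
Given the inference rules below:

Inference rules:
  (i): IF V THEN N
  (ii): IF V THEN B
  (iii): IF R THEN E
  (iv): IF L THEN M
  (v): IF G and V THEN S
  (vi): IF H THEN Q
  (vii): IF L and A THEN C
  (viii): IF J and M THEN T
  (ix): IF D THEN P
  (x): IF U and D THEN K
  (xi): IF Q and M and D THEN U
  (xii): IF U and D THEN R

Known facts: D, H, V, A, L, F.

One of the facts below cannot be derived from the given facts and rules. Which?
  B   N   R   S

[1] (i) [IF V THEN N]; (ii) [IF V THEN B]; (iv) [IF L THEN M]; (vi) [IF H THEN Q]; (vii) [IF L and A THEN C]; (ix) [IF D THEN P]. ⇒ new: N, B, M, Q, C, P.
[2] (xi) [IF Q and M and D THEN U]. ⇒ new: U.
[3] (x) [IF U and D THEN K]; (xii) [IF U and D THEN R]. ⇒ new: K, R.
[4] (iii) [IF R THEN E]. ⇒ new: E.
Derived: B (round 1), R (round 3), N (round 1). S never appears in any round.

S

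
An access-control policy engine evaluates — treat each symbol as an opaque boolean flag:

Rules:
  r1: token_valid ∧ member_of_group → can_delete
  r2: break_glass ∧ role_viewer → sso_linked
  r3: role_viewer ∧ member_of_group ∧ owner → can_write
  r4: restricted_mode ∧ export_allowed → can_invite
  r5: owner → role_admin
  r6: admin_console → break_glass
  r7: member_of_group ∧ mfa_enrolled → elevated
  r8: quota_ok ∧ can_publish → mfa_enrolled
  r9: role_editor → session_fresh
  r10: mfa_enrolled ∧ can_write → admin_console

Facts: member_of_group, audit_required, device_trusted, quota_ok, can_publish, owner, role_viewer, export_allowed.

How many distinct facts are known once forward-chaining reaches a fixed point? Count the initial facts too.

15

Round 1 — r3, r5, r8, derive can_write, role_admin, mfa_enrolled.
Round 2 — r7, r10, derive elevated, admin_console.
Round 3 — r6, derive break_glass.
Round 4 — r2, derive sso_linked.
Closure: {admin_console, audit_required, break_glass, can_publish, can_write, device_trusted, elevated, export_allowed, member_of_group, mfa_enrolled, owner, quota_ok, role_admin, role_viewer, sso_linked} — 15 facts.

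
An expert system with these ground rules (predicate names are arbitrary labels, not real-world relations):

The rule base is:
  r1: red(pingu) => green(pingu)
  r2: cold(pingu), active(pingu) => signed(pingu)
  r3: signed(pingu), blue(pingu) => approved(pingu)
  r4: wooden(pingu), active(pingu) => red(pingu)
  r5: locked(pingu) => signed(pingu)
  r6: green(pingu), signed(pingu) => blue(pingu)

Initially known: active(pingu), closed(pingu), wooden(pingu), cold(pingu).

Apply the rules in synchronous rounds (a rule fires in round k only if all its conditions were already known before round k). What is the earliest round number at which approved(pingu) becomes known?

4

Round 1: r2 [cold(pingu), active(pingu) => signed(pingu)]; r4 [wooden(pingu), active(pingu) => red(pingu)]. Adds signed(pingu), red(pingu).
Round 2: r1 [red(pingu) => green(pingu)]. Adds green(pingu).
Round 3: r6 [green(pingu), signed(pingu) => blue(pingu)]. Adds blue(pingu).
Round 4: r3 [signed(pingu), blue(pingu) => approved(pingu)]. Adds approved(pingu).
approved(pingu) first appears in round 4.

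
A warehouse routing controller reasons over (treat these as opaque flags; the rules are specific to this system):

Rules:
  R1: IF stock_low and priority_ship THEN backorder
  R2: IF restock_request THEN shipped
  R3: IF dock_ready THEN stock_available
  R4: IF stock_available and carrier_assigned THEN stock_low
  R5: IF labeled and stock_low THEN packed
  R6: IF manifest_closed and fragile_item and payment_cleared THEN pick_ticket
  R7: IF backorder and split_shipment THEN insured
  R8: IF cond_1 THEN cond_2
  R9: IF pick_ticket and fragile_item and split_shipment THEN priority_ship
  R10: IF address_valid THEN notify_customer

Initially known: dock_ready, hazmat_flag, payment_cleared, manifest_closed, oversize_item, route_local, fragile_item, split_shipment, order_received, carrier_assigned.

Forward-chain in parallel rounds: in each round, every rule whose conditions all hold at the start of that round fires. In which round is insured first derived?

[1] R3 [IF dock_ready THEN stock_available]; R6 [IF manifest_closed and fragile_item and payment_cleared THEN pick_ticket]. ⇒ new: stock_available, pick_ticket.
[2] R4 [IF stock_available and carrier_assigned THEN stock_low]; R9 [IF pick_ticket and fragile_item and split_shipment THEN priority_ship]. ⇒ new: stock_low, priority_ship.
[3] R1 [IF stock_low and priority_ship THEN backorder]. ⇒ new: backorder.
[4] R7 [IF backorder and split_shipment THEN insured]. ⇒ new: insured.
insured first appears in round 4.

4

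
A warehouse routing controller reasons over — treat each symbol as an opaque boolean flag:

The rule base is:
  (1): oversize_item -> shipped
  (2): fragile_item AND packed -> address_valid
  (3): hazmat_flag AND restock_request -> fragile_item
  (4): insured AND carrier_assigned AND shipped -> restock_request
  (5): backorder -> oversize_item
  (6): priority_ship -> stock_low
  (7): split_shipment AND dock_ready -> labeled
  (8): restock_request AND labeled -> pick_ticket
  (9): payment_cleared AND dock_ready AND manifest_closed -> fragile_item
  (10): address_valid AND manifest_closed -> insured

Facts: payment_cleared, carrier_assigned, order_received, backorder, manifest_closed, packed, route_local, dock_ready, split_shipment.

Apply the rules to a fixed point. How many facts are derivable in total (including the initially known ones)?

17

Round 1: (5) [backorder -> oversize_item]; (7) [split_shipment AND dock_ready -> labeled]; (9) [payment_cleared AND dock_ready AND manifest_closed -> fragile_item]. New: oversize_item, labeled, fragile_item.
Round 2: (1) [oversize_item -> shipped]; (2) [fragile_item AND packed -> address_valid]. New: shipped, address_valid.
Round 3: (10) [address_valid AND manifest_closed -> insured]. New: insured.
Round 4: (4) [insured AND carrier_assigned AND shipped -> restock_request]. New: restock_request.
Round 5: (8) [restock_request AND labeled -> pick_ticket]. New: pick_ticket.
Closure: {address_valid, backorder, carrier_assigned, dock_ready, fragile_item, insured, labeled, manifest_closed, order_received, oversize_item, packed, payment_cleared, pick_ticket, restock_request, route_local, shipped, split_shipment} — 17 facts.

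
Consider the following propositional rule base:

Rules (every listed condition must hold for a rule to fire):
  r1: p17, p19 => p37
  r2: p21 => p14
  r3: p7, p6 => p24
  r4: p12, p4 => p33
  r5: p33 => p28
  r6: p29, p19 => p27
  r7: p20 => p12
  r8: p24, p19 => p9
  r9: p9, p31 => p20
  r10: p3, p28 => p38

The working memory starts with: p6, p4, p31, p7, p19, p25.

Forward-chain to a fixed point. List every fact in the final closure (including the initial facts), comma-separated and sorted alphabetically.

[1] r3 [p7, p6 => p24]. ⇒ new: p24.
[2] r8 [p24, p19 => p9]. ⇒ new: p9.
[3] r9 [p9, p31 => p20]. ⇒ new: p20.
[4] r7 [p20 => p12]. ⇒ new: p12.
[5] r4 [p12, p4 => p33]. ⇒ new: p33.
[6] r5 [p33 => p28]. ⇒ new: p28.

p12, p19, p20, p24, p25, p28, p31, p33, p4, p6, p7, p9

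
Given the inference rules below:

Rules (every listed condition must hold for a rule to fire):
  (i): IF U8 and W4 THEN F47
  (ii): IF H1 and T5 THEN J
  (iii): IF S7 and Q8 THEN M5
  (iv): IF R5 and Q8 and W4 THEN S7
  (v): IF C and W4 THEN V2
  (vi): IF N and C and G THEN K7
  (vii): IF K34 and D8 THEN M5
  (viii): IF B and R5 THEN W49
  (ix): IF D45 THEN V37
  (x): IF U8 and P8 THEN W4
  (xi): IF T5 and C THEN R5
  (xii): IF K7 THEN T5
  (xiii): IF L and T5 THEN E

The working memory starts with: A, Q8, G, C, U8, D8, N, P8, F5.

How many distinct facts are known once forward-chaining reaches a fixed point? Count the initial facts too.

Round 1 — (vi), (x), derive K7, W4.
Round 2 — (i), (v), (xii), derive F47, V2, T5.
Round 3 — (xi), derive R5.
Round 4 — (iv), derive S7.
Round 5 — (iii), derive M5.
Closure: {A, C, D8, F47, F5, G, K7, M5, N, P8, Q8, R5, S7, T5, U8, V2, W4} — 17 facts.

17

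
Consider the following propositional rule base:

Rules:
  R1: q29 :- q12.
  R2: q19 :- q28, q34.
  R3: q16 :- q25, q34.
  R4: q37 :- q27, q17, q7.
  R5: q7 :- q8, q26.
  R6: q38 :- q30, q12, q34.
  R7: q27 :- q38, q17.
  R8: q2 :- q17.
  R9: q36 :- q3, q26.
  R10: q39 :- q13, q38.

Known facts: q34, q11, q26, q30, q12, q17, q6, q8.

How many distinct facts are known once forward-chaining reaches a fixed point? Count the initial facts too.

Round 1: R1 [q29 :- q12.]; R5 [q7 :- q8, q26.]; R6 [q38 :- q30, q12, q34.]; R8 [q2 :- q17.]. New: q29, q7, q38, q2.
Round 2: R7 [q27 :- q38, q17.]. New: q27.
Round 3: R4 [q37 :- q27, q17, q7.]. New: q37.
Closure: {q11, q12, q17, q2, q26, q27, q29, q30, q34, q37, q38, q6, q7, q8} — 14 facts.

14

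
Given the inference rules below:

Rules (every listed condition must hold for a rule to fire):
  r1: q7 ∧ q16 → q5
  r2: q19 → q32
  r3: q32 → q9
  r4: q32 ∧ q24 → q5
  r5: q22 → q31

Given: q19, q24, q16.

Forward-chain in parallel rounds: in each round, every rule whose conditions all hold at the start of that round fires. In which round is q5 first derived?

2

[1] r2 [q19 → q32]. ⇒ new: q32.
[2] r3 [q32 → q9]; r4 [q32 ∧ q24 → q5]. ⇒ new: q9, q5.
q5 first appears in round 2.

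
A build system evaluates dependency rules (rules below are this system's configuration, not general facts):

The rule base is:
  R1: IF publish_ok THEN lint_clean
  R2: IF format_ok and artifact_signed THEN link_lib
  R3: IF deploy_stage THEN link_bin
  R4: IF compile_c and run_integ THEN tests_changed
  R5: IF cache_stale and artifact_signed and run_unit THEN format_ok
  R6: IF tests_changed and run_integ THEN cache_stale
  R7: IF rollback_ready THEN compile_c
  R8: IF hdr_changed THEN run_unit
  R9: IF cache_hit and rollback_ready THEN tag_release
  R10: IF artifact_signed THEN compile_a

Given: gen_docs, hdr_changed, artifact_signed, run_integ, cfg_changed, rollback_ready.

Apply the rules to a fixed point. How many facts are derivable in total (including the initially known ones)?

13

Round 1: R7 [IF rollback_ready THEN compile_c]; R8 [IF hdr_changed THEN run_unit]; R10 [IF artifact_signed THEN compile_a]. Adds compile_c, run_unit, compile_a.
Round 2: R4 [IF compile_c and run_integ THEN tests_changed]. Adds tests_changed.
Round 3: R6 [IF tests_changed and run_integ THEN cache_stale]. Adds cache_stale.
Round 4: R5 [IF cache_stale and artifact_signed and run_unit THEN format_ok]. Adds format_ok.
Round 5: R2 [IF format_ok and artifact_signed THEN link_lib]. Adds link_lib.
Closure: {artifact_signed, cache_stale, cfg_changed, compile_a, compile_c, format_ok, gen_docs, hdr_changed, link_lib, rollback_ready, run_integ, run_unit, tests_changed} — 13 facts.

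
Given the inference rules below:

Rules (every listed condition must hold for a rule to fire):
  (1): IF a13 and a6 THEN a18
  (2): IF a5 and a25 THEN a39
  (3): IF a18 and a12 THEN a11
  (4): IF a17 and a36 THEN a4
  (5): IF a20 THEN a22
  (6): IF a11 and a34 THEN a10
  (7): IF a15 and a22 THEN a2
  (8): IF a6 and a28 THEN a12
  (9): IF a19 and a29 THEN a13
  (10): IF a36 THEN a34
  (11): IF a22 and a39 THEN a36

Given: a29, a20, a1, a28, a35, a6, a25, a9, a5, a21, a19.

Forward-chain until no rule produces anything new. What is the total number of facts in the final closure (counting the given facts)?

Round 1: (2) [IF a5 and a25 THEN a39]; (5) [IF a20 THEN a22]; (8) [IF a6 and a28 THEN a12]; (9) [IF a19 and a29 THEN a13]. New: a39, a22, a12, a13.
Round 2: (1) [IF a13 and a6 THEN a18]; (11) [IF a22 and a39 THEN a36]. New: a18, a36.
Round 3: (3) [IF a18 and a12 THEN a11]; (10) [IF a36 THEN a34]. New: a11, a34.
Round 4: (6) [IF a11 and a34 THEN a10]. New: a10.
Closure: {a1, a10, a11, a12, a13, a18, a19, a20, a21, a22, a25, a28, a29, a34, a35, a36, a39, a5, a6, a9} — 20 facts.

20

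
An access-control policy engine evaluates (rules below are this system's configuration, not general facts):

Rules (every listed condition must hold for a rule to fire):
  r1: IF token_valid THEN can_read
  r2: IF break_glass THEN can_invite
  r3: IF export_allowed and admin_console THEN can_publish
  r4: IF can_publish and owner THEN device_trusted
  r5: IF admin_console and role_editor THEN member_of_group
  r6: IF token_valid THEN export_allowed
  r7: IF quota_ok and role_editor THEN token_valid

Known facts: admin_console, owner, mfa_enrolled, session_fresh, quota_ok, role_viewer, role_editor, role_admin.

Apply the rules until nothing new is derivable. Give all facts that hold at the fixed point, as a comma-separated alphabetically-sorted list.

admin_console, can_publish, can_read, device_trusted, export_allowed, member_of_group, mfa_enrolled, owner, quota_ok, role_admin, role_editor, role_viewer, session_fresh, token_valid

Round 1 fires r5, r7, giving member_of_group, token_valid.
Round 2 fires r1, r6, giving can_read, export_allowed.
Round 3 fires r3, giving can_publish.
Round 4 fires r4, giving device_trusted.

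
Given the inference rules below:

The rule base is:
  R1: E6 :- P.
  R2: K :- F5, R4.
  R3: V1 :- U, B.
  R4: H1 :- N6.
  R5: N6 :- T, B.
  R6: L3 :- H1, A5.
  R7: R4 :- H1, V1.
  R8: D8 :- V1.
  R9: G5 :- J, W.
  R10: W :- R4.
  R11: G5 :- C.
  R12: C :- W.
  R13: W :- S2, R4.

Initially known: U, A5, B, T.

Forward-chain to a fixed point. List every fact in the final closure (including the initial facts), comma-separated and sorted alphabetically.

A5, B, C, D8, G5, H1, L3, N6, R4, T, U, V1, W

[1] R3 [V1 :- U, B.]; R5 [N6 :- T, B.]. ⇒ new: V1, N6.
[2] R4 [H1 :- N6.]; R8 [D8 :- V1.]. ⇒ new: H1, D8.
[3] R6 [L3 :- H1, A5.]; R7 [R4 :- H1, V1.]. ⇒ new: L3, R4.
[4] R10 [W :- R4.]. ⇒ new: W.
[5] R12 [C :- W.]. ⇒ new: C.
[6] R11 [G5 :- C.]. ⇒ new: G5.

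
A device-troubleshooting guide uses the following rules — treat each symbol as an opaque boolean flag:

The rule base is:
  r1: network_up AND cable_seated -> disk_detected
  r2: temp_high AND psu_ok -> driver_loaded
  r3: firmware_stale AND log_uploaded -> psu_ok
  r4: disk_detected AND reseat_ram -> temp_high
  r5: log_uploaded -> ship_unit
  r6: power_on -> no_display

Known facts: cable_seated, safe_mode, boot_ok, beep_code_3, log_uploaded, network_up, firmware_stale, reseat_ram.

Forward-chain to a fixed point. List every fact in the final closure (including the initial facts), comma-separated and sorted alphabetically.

Round 1 — r1, r3, r5, derive disk_detected, psu_ok, ship_unit.
Round 2 — r4, derive temp_high.
Round 3 — r2, derive driver_loaded.

beep_code_3, boot_ok, cable_seated, disk_detected, driver_loaded, firmware_stale, log_uploaded, network_up, psu_ok, reseat_ram, safe_mode, ship_unit, temp_high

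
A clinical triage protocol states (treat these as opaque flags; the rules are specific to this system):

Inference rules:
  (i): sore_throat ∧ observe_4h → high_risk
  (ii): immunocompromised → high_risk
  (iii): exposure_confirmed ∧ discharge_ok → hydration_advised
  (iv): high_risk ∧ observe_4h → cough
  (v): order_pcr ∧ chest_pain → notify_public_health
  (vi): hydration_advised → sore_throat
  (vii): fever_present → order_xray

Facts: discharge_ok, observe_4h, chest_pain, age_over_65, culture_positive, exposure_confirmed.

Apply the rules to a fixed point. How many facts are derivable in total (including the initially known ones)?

10

Round 1 — (iii), derive hydration_advised.
Round 2 — (vi), derive sore_throat.
Round 3 — (i), derive high_risk.
Round 4 — (iv), derive cough.
Closure: {age_over_65, chest_pain, cough, culture_positive, discharge_ok, exposure_confirmed, high_risk, hydration_advised, observe_4h, sore_throat} — 10 facts.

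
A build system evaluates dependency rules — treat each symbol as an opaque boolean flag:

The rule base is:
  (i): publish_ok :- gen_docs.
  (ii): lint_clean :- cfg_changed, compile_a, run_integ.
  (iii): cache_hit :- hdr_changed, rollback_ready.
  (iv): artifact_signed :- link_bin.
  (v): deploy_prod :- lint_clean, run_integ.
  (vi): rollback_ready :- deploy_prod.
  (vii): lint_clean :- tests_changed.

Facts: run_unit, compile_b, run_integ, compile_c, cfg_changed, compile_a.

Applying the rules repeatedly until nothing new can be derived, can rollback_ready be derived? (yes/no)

yes

Round 1 fires (ii), giving lint_clean.
Round 2 fires (v), giving deploy_prod.
Round 3 fires (vi), giving rollback_ready.
rollback_ready appears in round 3, so it is derivable.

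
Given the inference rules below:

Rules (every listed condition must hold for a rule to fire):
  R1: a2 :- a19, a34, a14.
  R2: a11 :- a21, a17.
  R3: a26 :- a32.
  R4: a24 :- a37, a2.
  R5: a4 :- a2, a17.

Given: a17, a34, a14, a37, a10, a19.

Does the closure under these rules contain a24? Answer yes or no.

Round 1 — R1, derive a2.
Round 2 — R4, R5, derive a24, a4.
a24 appears in round 2, so it is derivable.

yes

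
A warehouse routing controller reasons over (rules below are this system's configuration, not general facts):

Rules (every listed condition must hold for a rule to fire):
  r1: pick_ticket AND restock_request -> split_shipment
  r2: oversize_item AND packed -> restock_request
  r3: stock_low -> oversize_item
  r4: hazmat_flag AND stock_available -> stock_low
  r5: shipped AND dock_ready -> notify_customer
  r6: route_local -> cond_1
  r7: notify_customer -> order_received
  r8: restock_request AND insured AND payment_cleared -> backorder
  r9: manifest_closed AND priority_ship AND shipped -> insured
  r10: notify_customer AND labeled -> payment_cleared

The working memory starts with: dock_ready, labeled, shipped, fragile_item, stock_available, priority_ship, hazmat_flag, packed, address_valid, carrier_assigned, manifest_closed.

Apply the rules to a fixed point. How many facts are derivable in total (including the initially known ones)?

19

Round 1 fires r4, r5, r9, giving stock_low, notify_customer, insured.
Round 2 fires r3, r7, r10, giving oversize_item, order_received, payment_cleared.
Round 3 fires r2, giving restock_request.
Round 4 fires r8, giving backorder.
Closure: {address_valid, backorder, carrier_assigned, dock_ready, fragile_item, hazmat_flag, insured, labeled, manifest_closed, notify_customer, order_received, oversize_item, packed, payment_cleared, priority_ship, restock_request, shipped, stock_available, stock_low} — 19 facts.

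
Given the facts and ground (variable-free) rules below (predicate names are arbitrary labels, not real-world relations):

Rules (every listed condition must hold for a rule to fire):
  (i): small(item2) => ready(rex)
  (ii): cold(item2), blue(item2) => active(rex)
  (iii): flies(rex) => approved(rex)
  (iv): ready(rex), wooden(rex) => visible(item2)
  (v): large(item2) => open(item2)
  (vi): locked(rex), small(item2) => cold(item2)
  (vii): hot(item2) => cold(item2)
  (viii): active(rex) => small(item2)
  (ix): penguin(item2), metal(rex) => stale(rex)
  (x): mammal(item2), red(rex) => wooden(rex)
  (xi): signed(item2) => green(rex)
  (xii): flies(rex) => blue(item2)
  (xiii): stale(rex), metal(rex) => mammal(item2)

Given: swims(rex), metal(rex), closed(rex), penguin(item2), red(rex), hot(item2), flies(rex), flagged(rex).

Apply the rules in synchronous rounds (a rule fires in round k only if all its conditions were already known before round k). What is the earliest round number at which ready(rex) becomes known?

Round 1 fires (iii), (vii), (ix), (xii), giving approved(rex), cold(item2), stale(rex), blue(item2).
Round 2 fires (ii), (xiii), giving active(rex), mammal(item2).
Round 3 fires (viii), (x), giving small(item2), wooden(rex).
Round 4 fires (i), giving ready(rex).
ready(rex) first appears in round 4.

4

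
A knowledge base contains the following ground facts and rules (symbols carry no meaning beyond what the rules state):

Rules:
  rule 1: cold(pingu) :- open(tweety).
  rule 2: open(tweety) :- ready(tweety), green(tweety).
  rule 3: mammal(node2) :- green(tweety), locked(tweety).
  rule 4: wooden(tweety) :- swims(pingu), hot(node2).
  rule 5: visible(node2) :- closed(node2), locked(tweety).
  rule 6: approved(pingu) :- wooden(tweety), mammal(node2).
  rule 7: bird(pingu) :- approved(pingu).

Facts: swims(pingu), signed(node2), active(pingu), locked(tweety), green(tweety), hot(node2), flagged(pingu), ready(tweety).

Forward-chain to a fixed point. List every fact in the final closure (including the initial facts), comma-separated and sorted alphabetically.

active(pingu), approved(pingu), bird(pingu), cold(pingu), flagged(pingu), green(tweety), hot(node2), locked(tweety), mammal(node2), open(tweety), ready(tweety), signed(node2), swims(pingu), wooden(tweety)

Round 1: rule 2 [open(tweety) :- ready(tweety), green(tweety).]; rule 3 [mammal(node2) :- green(tweety), locked(tweety).]; rule 4 [wooden(tweety) :- swims(pingu), hot(node2).]. Adds open(tweety), mammal(node2), wooden(tweety).
Round 2: rule 1 [cold(pingu) :- open(tweety).]; rule 6 [approved(pingu) :- wooden(tweety), mammal(node2).]. Adds cold(pingu), approved(pingu).
Round 3: rule 7 [bird(pingu) :- approved(pingu).]. Adds bird(pingu).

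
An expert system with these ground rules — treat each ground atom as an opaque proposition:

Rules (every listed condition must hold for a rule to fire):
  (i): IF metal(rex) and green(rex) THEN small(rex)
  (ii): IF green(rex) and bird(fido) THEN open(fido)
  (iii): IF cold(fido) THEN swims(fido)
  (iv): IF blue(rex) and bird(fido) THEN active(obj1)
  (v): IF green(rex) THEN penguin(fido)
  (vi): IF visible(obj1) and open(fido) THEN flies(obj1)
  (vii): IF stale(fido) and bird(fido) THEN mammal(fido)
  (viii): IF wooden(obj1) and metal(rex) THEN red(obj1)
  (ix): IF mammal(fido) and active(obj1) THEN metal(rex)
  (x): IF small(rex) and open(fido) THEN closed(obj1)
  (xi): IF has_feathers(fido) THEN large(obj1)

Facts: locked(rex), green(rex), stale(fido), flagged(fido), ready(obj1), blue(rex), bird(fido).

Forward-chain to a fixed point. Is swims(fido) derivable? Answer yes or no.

Round 1 — (ii), (iv), (v), (vii), derive open(fido), active(obj1), penguin(fido), mammal(fido).
Round 2 — (ix), derive metal(rex).
Round 3 — (i), derive small(rex).
Round 4 — (x), derive closed(obj1).
Fixed point reached. swims(fido) is concluded only by (iii); (iii) needs cold(fido) (never derived).

no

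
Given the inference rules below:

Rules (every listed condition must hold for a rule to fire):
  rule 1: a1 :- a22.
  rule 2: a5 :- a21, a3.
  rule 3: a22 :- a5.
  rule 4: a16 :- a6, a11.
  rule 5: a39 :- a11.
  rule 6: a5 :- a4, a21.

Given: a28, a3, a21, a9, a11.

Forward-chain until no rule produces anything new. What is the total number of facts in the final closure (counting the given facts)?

9

Round 1 fires rule 2, rule 5, giving a5, a39.
Round 2 fires rule 3, giving a22.
Round 3 fires rule 1, giving a1.
Closure: {a1, a11, a21, a22, a28, a3, a39, a5, a9} — 9 facts.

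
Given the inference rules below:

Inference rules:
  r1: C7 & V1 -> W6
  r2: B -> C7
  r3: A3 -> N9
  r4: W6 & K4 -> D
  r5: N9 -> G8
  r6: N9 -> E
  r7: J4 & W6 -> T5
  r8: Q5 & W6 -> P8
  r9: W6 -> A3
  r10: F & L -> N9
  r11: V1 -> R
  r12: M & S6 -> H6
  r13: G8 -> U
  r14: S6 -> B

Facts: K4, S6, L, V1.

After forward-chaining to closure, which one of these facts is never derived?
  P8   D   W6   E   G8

P8

Round 1 — r11, r14, derive R, B.
Round 2 — r2, derive C7.
Round 3 — r1, derive W6.
Round 4 — r4, r9, derive D, A3.
Round 5 — r3, derive N9.
Round 6 — r5, r6, derive G8, E.
Round 7 — r13, derive U.
Derived: E (round 6), D (round 4), G8 (round 6), W6 (round 3). P8 never appears in any round.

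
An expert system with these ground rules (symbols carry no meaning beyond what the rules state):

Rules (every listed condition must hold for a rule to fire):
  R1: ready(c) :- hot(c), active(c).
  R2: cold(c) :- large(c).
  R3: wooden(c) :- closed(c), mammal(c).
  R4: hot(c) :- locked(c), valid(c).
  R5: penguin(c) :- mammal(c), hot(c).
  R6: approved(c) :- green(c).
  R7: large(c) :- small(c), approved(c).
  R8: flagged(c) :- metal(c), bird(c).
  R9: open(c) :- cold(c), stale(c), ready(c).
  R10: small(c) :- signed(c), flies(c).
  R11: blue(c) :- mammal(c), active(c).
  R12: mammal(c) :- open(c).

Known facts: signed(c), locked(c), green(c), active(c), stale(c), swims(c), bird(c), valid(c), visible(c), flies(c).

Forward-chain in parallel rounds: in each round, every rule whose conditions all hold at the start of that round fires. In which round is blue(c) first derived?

6

[1] R4 [hot(c) :- locked(c), valid(c).]; R6 [approved(c) :- green(c).]; R10 [small(c) :- signed(c), flies(c).]. ⇒ new: hot(c), approved(c), small(c).
[2] R1 [ready(c) :- hot(c), active(c).]; R7 [large(c) :- small(c), approved(c).]. ⇒ new: ready(c), large(c).
[3] R2 [cold(c) :- large(c).]. ⇒ new: cold(c).
[4] R9 [open(c) :- cold(c), stale(c), ready(c).]. ⇒ new: open(c).
[5] R12 [mammal(c) :- open(c).]. ⇒ new: mammal(c).
[6] R5 [penguin(c) :- mammal(c), hot(c).]; R11 [blue(c) :- mammal(c), active(c).]. ⇒ new: penguin(c), blue(c).
blue(c) first appears in round 6.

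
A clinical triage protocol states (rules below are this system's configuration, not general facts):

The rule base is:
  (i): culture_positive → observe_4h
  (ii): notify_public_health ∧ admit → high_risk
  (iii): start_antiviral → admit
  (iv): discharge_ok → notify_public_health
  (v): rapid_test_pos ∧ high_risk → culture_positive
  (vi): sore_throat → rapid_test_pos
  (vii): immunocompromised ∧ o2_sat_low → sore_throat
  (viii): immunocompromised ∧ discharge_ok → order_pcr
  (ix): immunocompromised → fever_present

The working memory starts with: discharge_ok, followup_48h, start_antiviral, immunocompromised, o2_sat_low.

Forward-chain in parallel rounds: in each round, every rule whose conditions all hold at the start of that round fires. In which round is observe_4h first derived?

4

Round 1 fires (iii), (iv), (vii), (viii), (ix), giving admit, notify_public_health, sore_throat, order_pcr, fever_present.
Round 2 fires (ii), (vi), giving high_risk, rapid_test_pos.
Round 3 fires (v), giving culture_positive.
Round 4 fires (i), giving observe_4h.
observe_4h first appears in round 4.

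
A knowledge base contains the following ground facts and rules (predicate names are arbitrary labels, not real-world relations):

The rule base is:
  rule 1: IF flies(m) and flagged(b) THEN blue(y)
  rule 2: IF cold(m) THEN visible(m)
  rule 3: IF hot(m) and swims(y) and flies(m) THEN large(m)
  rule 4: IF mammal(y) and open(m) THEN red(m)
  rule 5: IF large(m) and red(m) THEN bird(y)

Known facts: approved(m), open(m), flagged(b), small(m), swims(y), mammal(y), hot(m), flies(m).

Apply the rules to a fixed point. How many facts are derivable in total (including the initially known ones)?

12

Round 1: rule 1 [IF flies(m) and flagged(b) THEN blue(y)]; rule 3 [IF hot(m) and swims(y) and flies(m) THEN large(m)]; rule 4 [IF mammal(y) and open(m) THEN red(m)]. Adds blue(y), large(m), red(m).
Round 2: rule 5 [IF large(m) and red(m) THEN bird(y)]. Adds bird(y).
Closure: {approved(m), bird(y), blue(y), flagged(b), flies(m), hot(m), large(m), mammal(y), open(m), red(m), small(m), swims(y)} — 12 facts.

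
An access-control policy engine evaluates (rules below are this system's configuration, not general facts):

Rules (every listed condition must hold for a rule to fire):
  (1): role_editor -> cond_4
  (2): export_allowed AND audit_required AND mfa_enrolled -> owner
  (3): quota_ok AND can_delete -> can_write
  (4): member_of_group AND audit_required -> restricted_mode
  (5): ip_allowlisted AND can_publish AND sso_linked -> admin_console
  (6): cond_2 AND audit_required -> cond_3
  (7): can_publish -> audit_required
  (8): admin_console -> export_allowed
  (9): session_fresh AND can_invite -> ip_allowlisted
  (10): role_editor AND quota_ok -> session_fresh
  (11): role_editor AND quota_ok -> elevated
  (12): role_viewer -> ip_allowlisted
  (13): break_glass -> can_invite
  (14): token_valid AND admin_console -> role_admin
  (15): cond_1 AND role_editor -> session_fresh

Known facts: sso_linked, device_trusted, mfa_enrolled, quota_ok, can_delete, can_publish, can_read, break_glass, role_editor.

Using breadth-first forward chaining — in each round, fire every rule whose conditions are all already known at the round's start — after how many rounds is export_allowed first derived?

Round 1: (1) [role_editor -> cond_4]; (3) [quota_ok AND can_delete -> can_write]; (7) [can_publish -> audit_required]; (10) [role_editor AND quota_ok -> session_fresh]; (11) [role_editor AND quota_ok -> elevated]; (13) [break_glass -> can_invite]. Adds cond_4, can_write, audit_required, session_fresh, elevated, can_invite.
Round 2: (9) [session_fresh AND can_invite -> ip_allowlisted]. Adds ip_allowlisted.
Round 3: (5) [ip_allowlisted AND can_publish AND sso_linked -> admin_console]. Adds admin_console.
Round 4: (8) [admin_console -> export_allowed]. Adds export_allowed.
export_allowed first appears in round 4.

4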